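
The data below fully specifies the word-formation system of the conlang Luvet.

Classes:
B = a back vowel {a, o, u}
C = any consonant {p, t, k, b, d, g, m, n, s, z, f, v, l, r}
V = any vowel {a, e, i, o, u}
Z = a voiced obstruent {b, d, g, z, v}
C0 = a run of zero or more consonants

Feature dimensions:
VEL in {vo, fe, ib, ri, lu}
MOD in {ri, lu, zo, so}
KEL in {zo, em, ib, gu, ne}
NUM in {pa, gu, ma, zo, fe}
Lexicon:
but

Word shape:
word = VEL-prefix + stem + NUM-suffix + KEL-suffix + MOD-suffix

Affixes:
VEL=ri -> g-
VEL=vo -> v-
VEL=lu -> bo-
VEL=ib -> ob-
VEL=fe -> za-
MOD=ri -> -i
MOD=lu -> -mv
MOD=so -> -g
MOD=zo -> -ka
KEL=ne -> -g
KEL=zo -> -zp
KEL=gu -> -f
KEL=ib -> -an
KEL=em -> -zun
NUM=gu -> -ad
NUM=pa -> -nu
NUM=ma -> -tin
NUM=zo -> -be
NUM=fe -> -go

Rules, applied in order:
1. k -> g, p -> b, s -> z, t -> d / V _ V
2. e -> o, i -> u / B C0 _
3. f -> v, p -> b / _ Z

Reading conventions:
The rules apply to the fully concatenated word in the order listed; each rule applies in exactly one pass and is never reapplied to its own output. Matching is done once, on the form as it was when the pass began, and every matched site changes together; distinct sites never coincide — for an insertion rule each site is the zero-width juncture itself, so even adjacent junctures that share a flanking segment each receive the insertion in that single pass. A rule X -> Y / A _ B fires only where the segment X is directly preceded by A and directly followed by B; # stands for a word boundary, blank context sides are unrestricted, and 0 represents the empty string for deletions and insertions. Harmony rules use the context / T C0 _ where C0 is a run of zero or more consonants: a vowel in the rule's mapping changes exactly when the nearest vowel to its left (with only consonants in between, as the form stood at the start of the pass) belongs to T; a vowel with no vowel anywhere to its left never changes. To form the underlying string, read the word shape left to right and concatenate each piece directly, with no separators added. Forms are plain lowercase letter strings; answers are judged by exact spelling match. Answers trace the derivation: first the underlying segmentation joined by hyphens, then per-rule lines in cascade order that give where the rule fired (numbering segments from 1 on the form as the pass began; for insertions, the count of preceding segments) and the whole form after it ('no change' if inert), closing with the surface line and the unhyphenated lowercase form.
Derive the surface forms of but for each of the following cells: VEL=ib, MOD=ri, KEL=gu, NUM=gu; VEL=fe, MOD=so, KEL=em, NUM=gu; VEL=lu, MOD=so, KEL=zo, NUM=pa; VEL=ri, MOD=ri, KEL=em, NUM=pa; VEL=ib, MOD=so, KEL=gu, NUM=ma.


cell VEL=ib, MOD=ri, KEL=gu, NUM=gu:
underlying: ob-but-ad-f-i
1. k -> g, p -> b, s -> z, t -> d / V _ V: fires at position(s) 5: obbudadfi
2. e -> o, i -> u / B C0 _: fires at position(s) 9: obbudadfu
3. f -> v, p -> b / _ Z: no change
surface: obbudadfu

cell VEL=fe, MOD=so, KEL=em, NUM=gu:
underlying: za-but-ad-zun-g
1. k -> g, p -> b, s -> z, t -> d / V _ V: fires at position(s) 5: zabudadzung
2. e -> o, i -> u / B C0 _: no change
3. f -> v, p -> b / _ Z: no change
surface: zabudadzung

cell VEL=lu, MOD=so, KEL=zo, NUM=pa:
underlying: bo-but-nu-zp-g
1. k -> g, p -> b, s -> z, t -> d / V _ V: no change
2. e -> o, i -> u / B C0 _: no change
3. f -> v, p -> b / _ Z: fires at position(s) 9: bobutnuzbg
surface: bobutnuzbg

cell VEL=ri, MOD=ri, KEL=em, NUM=pa:
underlying: g-but-nu-zun-i
1. k -> g, p -> b, s -> z, t -> d / V _ V: no change
2. e -> o, i -> u / B C0 _: fires at position(s) 10: gbutnuzunu
3. f -> v, p -> b / _ Z: no change
surface: gbutnuzunu

cell VEL=ib, MOD=so, KEL=gu, NUM=ma:
underlying: ob-but-tin-f-g
1. k -> g, p -> b, s -> z, t -> d / V _ V: no change
2. e -> o, i -> u / B C0 _: fires at position(s) 7: obbuttunfg
3. f -> v, p -> b / _ Z: fires at position(s) 9: obbuttunvg
surface: obbuttunvg


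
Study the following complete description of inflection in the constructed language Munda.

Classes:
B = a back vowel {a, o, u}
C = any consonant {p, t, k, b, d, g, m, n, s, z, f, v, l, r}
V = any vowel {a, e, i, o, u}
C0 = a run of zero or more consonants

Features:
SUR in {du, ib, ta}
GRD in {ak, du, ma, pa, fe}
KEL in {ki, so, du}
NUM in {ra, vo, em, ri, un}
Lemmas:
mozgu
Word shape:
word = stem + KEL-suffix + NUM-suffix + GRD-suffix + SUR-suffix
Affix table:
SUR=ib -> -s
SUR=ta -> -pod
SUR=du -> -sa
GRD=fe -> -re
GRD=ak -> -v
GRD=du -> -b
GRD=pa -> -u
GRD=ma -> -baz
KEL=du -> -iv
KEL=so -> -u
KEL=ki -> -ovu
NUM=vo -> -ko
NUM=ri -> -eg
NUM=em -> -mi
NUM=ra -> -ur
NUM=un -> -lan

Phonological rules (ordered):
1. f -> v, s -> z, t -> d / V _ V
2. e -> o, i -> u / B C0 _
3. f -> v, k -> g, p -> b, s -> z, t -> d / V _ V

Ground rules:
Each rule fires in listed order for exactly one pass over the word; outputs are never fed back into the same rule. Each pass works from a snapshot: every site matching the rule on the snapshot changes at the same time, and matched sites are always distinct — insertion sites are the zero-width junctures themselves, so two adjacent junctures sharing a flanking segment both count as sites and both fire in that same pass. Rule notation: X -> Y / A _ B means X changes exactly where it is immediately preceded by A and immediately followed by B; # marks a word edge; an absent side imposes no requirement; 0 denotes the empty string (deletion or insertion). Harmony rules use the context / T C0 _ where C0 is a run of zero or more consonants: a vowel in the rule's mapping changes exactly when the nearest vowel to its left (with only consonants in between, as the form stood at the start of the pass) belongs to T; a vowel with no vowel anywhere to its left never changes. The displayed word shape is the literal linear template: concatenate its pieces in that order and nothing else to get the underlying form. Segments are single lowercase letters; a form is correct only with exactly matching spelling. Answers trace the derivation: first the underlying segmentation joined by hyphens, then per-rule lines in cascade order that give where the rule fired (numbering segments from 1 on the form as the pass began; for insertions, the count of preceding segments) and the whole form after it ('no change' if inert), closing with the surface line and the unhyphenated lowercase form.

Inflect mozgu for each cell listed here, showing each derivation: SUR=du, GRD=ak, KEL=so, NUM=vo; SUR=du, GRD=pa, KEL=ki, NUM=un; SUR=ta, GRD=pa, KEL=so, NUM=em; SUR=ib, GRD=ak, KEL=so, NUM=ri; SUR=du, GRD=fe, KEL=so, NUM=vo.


cell SUR=du, GRD=ak, KEL=so, NUM=vo:
underlying: mozgu-u-ko-v-sa
1. f -> v, s -> z, t -> d / V _ V: no change
2. e -> o, i -> u / B C0 _: no change
3. f -> v, k -> g, p -> b, s -> z, t -> d / V _ V: fires at position(s) 7: mozguugovsa
surface: mozguugovsa

cell SUR=du, GRD=pa, KEL=ki, NUM=un:
underlying: mozgu-ovu-lan-u-sa
1. f -> v, s -> z, t -> d / V _ V: fires at position(s) 13: mozguovulanuza
2. e -> o, i -> u / B C0 _: no change
3. f -> v, k -> g, p -> b, s -> z, t -> d / V _ V: no change
surface: mozguovulanuza

cell SUR=ta, GRD=pa, KEL=so, NUM=em:
underlying: mozgu-u-mi-u-pod
1. f -> v, s -> z, t -> d / V _ V: no change
2. e -> o, i -> u / B C0 _: fires at position(s) 8: mozguumuupod
3. f -> v, k -> g, p -> b, s -> z, t -> d / V _ V: fires at position(s) 10: mozguumuubod
surface: mozguumuubod

cell SUR=ib, GRD=ak, KEL=so, NUM=ri:
underlying: mozgu-u-eg-v-s
1. f -> v, s -> z, t -> d / V _ V: no change
2. e -> o, i -> u / B C0 _: fires at position(s) 7: mozguuogvs
3. f -> v, k -> g, p -> b, s -> z, t -> d / V _ V: no change
surface: mozguuogvs

cell SUR=du, GRD=fe, KEL=so, NUM=vo:
underlying: mozgu-u-ko-re-sa
1. f -> v, s -> z, t -> d / V _ V: fires at position(s) 11: mozguukoreza
2. e -> o, i -> u / B C0 _: fires at position(s) 10: mozguukoroza
3. f -> v, k -> g, p -> b, s -> z, t -> d / V _ V: fires at position(s) 7: mozguugoroza
surface: mozguugoroza


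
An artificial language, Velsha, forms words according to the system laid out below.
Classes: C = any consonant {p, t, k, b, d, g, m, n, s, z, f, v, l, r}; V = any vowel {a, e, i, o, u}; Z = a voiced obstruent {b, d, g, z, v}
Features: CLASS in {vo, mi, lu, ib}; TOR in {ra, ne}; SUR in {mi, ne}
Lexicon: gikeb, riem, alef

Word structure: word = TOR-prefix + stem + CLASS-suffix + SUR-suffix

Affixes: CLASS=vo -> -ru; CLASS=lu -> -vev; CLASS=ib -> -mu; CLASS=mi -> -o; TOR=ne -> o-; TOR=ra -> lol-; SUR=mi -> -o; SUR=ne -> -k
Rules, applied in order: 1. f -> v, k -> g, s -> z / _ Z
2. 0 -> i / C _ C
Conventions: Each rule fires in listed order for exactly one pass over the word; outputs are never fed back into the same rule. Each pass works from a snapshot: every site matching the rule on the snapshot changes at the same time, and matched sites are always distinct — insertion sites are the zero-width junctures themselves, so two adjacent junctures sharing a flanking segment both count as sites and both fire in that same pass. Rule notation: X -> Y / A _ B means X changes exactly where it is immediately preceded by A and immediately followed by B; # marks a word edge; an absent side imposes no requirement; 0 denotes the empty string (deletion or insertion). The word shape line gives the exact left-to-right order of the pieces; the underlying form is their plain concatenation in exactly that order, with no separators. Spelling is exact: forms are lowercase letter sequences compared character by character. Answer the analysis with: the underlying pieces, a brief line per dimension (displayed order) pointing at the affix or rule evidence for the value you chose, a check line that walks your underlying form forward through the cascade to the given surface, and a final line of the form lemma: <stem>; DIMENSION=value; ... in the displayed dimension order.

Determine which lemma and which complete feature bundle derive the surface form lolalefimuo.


underlying: lol-alef-mu-o
CLASS=ib - signalled by the affix -mu
TOR=ra - signalled by the affix lol-
SUR=mi - signalled by the affix -o
check: lolalefmuo -> lolalefmuo -> lolalefimuo
lemma: alef; CLASS=ib; TOR=ra; SUR=mi


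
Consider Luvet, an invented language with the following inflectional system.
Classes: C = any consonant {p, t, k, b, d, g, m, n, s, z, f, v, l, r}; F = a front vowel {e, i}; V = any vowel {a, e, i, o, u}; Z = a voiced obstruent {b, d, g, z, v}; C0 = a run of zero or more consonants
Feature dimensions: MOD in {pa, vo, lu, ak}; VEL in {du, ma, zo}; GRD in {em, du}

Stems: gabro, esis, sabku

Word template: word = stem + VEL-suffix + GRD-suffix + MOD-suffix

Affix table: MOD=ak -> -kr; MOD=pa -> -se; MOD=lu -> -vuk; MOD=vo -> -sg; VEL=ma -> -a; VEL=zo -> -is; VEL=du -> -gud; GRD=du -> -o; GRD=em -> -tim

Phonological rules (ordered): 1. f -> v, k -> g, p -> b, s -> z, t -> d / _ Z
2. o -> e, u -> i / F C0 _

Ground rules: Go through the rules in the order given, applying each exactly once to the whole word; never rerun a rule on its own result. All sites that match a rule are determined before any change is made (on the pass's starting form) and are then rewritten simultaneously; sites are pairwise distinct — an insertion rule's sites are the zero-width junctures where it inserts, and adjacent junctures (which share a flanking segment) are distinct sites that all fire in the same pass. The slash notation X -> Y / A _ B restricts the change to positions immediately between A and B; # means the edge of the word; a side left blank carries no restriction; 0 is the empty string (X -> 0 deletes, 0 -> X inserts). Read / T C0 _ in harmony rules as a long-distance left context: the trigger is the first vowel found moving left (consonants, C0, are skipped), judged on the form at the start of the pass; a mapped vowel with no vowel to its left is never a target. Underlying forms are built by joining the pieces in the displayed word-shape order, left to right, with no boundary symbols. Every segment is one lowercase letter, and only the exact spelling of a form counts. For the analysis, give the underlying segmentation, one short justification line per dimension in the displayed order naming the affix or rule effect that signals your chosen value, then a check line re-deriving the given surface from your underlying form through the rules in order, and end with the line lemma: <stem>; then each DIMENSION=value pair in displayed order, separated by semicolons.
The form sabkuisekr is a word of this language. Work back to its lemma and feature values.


underlying: sabku-is-o-kr
MOD=ak - signalled by the affix -kr
VEL=zo - signalled by the affix -is
GRD=du - signalled by the affix -o
check: sabkuisokr -> sabkuisokr -> sabkuisekr
lemma: sabku; MOD=ak; VEL=zo; GRD=du


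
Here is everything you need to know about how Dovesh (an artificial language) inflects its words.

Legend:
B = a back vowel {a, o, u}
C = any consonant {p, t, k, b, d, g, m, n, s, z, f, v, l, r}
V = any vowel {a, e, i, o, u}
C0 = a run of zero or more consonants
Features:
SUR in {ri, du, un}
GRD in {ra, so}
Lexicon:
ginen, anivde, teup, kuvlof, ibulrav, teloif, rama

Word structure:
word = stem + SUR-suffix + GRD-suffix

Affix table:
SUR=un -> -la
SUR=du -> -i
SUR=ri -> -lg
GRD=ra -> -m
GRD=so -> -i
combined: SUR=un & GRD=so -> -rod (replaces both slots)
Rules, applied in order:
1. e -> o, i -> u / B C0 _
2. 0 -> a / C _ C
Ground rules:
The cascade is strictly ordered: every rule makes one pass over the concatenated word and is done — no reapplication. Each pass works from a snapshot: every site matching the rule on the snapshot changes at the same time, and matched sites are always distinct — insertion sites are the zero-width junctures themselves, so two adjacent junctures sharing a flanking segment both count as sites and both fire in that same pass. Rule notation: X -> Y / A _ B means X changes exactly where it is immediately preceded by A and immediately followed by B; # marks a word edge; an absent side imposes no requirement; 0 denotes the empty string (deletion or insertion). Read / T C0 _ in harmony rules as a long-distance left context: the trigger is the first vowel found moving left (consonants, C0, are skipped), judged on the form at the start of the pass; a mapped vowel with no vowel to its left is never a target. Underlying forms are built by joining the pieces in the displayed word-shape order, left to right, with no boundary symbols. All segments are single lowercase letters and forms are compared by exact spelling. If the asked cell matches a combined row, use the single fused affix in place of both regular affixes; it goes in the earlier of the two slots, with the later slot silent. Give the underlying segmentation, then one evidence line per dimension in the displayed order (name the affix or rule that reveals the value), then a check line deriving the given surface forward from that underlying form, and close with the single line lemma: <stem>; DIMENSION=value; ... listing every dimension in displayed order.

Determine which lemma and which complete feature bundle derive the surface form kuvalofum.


underlying: kuvlof-i-m
SUR=du - signalled by the affix -i
GRD=ra - signalled by the affix -m
check: kuvlofim -> kuvlofum -> kuvalofum
lemma: kuvlof; SUR=du; GRD=ra


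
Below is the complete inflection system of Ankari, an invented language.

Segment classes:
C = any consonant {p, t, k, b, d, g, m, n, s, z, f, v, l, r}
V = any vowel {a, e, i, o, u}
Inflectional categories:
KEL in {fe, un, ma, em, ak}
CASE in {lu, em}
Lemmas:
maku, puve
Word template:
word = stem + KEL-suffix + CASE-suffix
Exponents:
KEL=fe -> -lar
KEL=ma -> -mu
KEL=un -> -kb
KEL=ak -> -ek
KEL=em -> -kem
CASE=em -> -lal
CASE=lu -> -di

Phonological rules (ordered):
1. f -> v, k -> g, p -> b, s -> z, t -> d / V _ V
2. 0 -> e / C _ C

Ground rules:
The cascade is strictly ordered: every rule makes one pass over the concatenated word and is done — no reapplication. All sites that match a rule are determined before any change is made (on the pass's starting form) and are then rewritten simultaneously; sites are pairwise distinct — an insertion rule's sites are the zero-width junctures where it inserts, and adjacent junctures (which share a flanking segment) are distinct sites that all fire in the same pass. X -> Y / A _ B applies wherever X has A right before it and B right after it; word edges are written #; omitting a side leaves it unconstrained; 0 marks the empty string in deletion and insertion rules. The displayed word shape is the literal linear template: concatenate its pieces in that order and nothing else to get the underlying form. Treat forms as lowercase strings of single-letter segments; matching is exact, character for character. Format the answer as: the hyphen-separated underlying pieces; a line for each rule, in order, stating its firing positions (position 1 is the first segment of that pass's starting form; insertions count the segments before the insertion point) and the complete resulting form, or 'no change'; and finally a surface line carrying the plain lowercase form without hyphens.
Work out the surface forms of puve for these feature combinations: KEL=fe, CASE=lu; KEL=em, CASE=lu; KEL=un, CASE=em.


cell KEL=fe, CASE=lu:
underlying: puve-lar-di
1. f -> v, k -> g, p -> b, s -> z, t -> d / V _ V: no change
2. 0 -> e / C _ C: inserts after position(s) 7: puvelaredi
surface: puvelaredi

cell KEL=em, CASE=lu:
underlying: puve-kem-di
1. f -> v, k -> g, p -> b, s -> z, t -> d / V _ V: fires at position(s) 5: puvegemdi
2. 0 -> e / C _ C: inserts after position(s) 7: puvegemedi
surface: puvegemedi

cell KEL=un, CASE=em:
underlying: puve-kb-lal
1. f -> v, k -> g, p -> b, s -> z, t -> d / V _ V: no change
2. 0 -> e / C _ C: inserts after position(s) 5, 6: puvekebelal
surface: puvekebelal


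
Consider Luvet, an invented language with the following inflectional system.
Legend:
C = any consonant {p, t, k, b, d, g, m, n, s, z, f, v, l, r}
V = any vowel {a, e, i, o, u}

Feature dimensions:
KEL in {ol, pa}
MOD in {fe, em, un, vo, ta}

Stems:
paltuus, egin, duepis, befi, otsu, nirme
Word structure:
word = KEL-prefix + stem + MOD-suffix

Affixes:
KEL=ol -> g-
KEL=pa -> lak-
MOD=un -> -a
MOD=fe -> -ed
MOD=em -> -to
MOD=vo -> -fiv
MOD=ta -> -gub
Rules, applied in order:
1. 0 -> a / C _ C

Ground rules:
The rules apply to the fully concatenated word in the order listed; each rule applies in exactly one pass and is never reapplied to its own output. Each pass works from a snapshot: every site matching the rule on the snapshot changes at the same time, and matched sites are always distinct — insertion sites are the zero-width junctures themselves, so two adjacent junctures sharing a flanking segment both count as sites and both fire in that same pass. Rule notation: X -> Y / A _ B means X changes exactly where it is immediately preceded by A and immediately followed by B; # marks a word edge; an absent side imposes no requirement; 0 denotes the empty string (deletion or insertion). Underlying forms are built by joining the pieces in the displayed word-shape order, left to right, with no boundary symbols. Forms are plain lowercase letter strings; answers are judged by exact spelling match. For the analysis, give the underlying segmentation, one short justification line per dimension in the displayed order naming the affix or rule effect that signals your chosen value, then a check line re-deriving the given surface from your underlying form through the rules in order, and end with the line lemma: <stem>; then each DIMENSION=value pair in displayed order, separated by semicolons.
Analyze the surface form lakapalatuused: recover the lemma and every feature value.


underlying: lak-paltuus-ed
KEL=pa - signalled by the affix lak-
MOD=fe - signalled by the affix -ed
check: lakpaltuused -> lakapalatuused
lemma: paltuus; KEL=pa; MOD=fe


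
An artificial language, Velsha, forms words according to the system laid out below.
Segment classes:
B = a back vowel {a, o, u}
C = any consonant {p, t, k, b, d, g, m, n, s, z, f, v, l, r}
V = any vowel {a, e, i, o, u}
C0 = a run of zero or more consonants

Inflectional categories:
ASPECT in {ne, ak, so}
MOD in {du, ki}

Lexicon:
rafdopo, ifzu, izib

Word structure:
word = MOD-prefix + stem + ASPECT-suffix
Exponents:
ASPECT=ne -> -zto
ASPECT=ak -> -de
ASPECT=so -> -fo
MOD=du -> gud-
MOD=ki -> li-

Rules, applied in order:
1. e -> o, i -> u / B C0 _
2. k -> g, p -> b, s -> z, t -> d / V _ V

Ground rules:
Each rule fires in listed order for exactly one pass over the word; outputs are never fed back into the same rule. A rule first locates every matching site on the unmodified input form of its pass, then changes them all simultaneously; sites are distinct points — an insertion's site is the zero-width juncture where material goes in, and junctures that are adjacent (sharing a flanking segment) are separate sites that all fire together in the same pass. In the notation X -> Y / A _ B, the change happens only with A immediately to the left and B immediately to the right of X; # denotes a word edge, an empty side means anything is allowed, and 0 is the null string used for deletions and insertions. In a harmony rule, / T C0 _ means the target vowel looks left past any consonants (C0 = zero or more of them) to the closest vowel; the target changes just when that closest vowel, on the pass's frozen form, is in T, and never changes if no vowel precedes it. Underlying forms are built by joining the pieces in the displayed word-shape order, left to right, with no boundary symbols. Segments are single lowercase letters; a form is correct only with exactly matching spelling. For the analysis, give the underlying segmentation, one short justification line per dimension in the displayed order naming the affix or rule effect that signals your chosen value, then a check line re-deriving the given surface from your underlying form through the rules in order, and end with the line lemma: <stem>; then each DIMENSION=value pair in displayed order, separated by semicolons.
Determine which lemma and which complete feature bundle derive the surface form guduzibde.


underlying: gud-izib-de
ASPECT=ak - signalled by the affix -de
MOD=du - signalled by the affix gud-
check: gudizibde -> guduzibde -> guduzibde
lemma: izib; ASPECT=ak; MOD=du


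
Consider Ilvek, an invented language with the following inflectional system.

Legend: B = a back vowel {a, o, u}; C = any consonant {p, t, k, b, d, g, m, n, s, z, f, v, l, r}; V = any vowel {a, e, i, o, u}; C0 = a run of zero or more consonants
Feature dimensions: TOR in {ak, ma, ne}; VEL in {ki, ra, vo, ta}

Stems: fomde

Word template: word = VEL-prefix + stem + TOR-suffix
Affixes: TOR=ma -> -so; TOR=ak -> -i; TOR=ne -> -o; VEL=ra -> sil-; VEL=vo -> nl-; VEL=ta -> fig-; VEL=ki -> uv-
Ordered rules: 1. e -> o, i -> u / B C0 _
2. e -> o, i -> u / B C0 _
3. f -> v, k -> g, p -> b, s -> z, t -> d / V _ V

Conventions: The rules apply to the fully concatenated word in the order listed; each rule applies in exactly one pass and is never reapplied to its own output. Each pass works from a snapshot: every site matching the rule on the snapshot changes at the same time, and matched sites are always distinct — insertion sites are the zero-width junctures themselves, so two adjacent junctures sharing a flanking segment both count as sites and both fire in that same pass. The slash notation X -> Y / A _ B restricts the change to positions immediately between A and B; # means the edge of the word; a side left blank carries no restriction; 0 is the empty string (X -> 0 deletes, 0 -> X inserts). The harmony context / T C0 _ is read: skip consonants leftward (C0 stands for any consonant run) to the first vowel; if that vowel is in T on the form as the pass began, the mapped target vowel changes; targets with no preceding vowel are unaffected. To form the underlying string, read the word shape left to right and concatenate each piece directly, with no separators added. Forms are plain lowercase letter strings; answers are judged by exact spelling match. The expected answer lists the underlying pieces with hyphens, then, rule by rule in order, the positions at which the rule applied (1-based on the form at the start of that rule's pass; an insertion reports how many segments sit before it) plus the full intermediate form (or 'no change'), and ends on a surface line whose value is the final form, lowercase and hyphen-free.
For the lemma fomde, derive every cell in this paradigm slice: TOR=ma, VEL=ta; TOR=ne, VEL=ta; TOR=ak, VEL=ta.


cell TOR=ma, VEL=ta:
underlying: fig-fomde-so
1. e -> o, i -> u / B C0 _: fires at position(s) 8: figfomdoso
2. e -> o, i -> u / B C0 _: no change
3. f -> v, k -> g, p -> b, s -> z, t -> d / V _ V: fires at position(s) 9: figfomdozo
surface: figfomdozo

cell TOR=ne, VEL=ta:
underlying: fig-fomde-o
1. e -> o, i -> u / B C0 _: fires at position(s) 8: figfomdoo
2. e -> o, i -> u / B C0 _: no change
3. f -> v, k -> g, p -> b, s -> z, t -> d / V _ V: no change
surface: figfomdoo

cell TOR=ak, VEL=ta:
underlying: fig-fomde-i
1. e -> o, i -> u / B C0 _: fires at position(s) 8: figfomdoi
2. e -> o, i -> u / B C0 _: fires at position(s) 9: figfomdou
3. f -> v, k -> g, p -> b, s -> z, t -> d / V _ V: no change
surface: figfomdou


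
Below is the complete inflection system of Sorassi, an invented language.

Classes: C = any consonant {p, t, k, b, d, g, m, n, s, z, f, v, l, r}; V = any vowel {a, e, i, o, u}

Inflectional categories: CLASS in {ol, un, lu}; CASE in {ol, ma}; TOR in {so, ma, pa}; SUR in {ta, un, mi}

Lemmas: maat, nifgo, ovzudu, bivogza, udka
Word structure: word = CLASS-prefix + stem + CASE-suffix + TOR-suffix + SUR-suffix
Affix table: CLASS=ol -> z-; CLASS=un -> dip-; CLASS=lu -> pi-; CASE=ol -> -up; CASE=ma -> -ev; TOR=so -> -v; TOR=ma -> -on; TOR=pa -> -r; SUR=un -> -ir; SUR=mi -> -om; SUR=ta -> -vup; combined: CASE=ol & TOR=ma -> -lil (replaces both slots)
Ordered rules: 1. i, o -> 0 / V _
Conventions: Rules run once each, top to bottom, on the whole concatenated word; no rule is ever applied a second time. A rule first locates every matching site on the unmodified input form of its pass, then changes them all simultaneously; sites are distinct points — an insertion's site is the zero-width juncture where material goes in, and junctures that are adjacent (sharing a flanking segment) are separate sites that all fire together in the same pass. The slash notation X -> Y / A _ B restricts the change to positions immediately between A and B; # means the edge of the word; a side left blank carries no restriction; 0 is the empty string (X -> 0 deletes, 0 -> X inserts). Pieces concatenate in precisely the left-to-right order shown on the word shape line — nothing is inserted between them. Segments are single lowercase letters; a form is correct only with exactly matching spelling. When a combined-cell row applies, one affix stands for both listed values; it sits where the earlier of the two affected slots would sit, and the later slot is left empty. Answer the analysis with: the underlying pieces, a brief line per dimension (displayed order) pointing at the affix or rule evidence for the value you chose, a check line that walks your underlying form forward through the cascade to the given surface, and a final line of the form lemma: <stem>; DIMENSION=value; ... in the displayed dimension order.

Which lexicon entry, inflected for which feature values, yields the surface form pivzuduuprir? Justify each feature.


underlying: pi-ovzudu-up-r-ir
CLASS=lu - signalled by the affix pi-
CASE=ol - signalled by the affix -up
TOR=pa - signalled by the affix -r
SUR=un - signalled by the affix -ir
check: piovzuduuprir -> pivzuduuprir
lemma: ovzudu; CLASS=lu; CASE=ol; TOR=pa; SUR=un


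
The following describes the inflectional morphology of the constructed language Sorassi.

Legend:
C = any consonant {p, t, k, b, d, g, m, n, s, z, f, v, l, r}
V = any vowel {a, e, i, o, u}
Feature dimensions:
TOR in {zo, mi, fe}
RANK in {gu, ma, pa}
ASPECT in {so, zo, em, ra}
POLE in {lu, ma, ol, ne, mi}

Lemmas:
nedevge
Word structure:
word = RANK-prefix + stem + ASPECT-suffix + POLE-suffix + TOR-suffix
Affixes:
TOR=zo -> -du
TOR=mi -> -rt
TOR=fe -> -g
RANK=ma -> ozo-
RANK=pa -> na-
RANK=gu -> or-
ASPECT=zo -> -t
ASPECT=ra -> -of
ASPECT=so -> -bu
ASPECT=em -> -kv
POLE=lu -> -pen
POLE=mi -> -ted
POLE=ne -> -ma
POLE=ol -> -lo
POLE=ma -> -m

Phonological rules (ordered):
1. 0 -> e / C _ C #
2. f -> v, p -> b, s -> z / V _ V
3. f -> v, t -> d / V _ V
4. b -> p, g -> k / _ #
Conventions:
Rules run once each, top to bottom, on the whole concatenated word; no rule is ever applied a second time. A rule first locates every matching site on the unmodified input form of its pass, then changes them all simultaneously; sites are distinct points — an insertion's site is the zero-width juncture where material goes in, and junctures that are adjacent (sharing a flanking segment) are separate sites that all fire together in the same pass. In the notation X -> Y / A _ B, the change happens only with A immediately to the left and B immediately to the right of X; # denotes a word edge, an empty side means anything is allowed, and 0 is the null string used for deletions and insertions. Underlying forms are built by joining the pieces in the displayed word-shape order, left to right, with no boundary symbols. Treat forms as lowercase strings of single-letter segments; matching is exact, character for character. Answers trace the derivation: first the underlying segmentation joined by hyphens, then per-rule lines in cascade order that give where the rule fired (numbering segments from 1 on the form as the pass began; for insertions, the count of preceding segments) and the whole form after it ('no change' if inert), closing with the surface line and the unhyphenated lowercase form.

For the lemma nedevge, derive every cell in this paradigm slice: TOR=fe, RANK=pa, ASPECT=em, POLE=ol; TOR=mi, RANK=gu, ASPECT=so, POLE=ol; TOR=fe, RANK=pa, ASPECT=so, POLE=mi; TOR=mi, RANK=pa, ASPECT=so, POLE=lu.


cell TOR=fe, RANK=pa, ASPECT=em, POLE=ol:
underlying: na-nedevge-kv-lo-g
1. 0 -> e / C _ C #: no change
2. f -> v, p -> b, s -> z / V _ V: no change
3. f -> v, t -> d / V _ V: no change
4. b -> p, g -> k / _ #: fires at position(s) 14: nanedevgekvlok
surface: nanedevgekvlok

cell TOR=mi, RANK=gu, ASPECT=so, POLE=ol:
underlying: or-nedevge-bu-lo-rt
1. 0 -> e / C _ C #: inserts after position(s) 14: ornedevgebuloret
2. f -> v, p -> b, s -> z / V _ V: no change
3. f -> v, t -> d / V _ V: no change
4. b -> p, g -> k / _ #: no change
surface: ornedevgebuloret

cell TOR=fe, RANK=pa, ASPECT=so, POLE=mi:
underlying: na-nedevge-bu-ted-g
1. 0 -> e / C _ C #: inserts after position(s) 14: nanedevgebutedeg
2. f -> v, p -> b, s -> z / V _ V: no change
3. f -> v, t -> d / V _ V: fires at position(s) 12: nanedevgebudedeg
4. b -> p, g -> k / _ #: fires at position(s) 16: nanedevgebudedek
surface: nanedevgebudedek

cell TOR=mi, RANK=pa, ASPECT=so, POLE=lu:
underlying: na-nedevge-bu-pen-rt
1. 0 -> e / C _ C #: inserts after position(s) 15: nanedevgebupenret
2. f -> v, p -> b, s -> z / V _ V: fires at position(s) 12: nanedevgebubenret
3. f -> v, t -> d / V _ V: no change
4. b -> p, g -> k / _ #: no change
surface: nanedevgebubenret


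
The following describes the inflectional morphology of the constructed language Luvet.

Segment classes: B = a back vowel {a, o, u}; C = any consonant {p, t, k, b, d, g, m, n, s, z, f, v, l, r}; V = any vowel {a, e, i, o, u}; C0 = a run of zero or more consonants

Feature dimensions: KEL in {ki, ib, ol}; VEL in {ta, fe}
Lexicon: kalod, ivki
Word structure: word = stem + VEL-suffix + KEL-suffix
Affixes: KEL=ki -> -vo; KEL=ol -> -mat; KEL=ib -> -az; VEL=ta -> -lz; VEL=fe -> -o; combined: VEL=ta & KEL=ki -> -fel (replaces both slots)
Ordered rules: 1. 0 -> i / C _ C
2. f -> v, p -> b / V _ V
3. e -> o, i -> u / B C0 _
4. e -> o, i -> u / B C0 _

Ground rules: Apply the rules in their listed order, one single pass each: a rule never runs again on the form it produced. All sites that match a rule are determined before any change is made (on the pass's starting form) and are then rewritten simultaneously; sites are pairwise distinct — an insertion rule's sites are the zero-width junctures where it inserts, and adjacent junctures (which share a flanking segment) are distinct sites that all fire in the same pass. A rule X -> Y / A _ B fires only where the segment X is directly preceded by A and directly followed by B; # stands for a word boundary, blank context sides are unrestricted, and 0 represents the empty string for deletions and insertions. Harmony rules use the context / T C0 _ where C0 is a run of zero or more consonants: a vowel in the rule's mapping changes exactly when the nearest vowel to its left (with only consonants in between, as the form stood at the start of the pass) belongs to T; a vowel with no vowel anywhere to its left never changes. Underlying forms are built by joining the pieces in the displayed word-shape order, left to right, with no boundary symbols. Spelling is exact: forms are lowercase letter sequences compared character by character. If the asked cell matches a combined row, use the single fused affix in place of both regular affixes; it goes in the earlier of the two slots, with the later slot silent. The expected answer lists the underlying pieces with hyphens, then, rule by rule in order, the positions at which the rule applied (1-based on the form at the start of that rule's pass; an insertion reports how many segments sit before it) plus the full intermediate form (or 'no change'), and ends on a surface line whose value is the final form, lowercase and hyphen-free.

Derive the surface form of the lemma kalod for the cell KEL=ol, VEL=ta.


underlying: kalod-lz-mat
1. 0 -> i / C _ C: inserts after position(s) 5, 6, 7: kalodilizimat
2. f -> v, p -> b / V _ V: no change
3. e -> o, i -> u / B C0 _: fires at position(s) 6: kalodulizimat
4. e -> o, i -> u / B C0 _: fires at position(s) 8: kaloduluzimat
surface: kaloduluzimat


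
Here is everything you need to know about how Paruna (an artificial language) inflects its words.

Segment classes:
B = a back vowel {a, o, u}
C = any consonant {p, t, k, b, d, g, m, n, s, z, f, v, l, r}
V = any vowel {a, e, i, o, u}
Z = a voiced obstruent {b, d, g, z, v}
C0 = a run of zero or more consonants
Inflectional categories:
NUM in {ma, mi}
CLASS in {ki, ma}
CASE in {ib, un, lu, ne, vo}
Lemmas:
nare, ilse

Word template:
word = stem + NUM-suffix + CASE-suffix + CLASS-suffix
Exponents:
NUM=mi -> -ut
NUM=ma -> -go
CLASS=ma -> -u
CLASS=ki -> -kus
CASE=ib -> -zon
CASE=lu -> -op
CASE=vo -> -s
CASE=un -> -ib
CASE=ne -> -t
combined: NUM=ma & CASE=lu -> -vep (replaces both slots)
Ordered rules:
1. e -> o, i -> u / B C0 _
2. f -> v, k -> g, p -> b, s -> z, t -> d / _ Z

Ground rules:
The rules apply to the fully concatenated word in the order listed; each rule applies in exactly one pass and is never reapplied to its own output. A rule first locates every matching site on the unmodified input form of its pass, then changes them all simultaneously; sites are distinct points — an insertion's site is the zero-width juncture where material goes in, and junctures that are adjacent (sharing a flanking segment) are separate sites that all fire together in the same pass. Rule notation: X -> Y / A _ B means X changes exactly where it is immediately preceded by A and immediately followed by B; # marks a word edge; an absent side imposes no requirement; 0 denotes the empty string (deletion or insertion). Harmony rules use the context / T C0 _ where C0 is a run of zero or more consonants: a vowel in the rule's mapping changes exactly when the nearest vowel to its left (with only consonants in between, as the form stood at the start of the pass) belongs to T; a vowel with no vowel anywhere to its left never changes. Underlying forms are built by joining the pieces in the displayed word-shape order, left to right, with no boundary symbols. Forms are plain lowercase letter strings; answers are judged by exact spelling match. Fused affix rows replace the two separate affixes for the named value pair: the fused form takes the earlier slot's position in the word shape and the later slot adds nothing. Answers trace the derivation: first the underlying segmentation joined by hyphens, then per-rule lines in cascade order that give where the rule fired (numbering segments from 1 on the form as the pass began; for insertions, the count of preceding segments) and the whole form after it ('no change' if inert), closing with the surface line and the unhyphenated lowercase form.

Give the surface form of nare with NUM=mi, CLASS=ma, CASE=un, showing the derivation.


underlying: nare-ut-ib-u
1. e -> o, i -> u / B C0 _: fires at position(s) 4, 7: naroutubu
2. f -> v, k -> g, p -> b, s -> z, t -> d / _ Z: no change
surface: naroutubu


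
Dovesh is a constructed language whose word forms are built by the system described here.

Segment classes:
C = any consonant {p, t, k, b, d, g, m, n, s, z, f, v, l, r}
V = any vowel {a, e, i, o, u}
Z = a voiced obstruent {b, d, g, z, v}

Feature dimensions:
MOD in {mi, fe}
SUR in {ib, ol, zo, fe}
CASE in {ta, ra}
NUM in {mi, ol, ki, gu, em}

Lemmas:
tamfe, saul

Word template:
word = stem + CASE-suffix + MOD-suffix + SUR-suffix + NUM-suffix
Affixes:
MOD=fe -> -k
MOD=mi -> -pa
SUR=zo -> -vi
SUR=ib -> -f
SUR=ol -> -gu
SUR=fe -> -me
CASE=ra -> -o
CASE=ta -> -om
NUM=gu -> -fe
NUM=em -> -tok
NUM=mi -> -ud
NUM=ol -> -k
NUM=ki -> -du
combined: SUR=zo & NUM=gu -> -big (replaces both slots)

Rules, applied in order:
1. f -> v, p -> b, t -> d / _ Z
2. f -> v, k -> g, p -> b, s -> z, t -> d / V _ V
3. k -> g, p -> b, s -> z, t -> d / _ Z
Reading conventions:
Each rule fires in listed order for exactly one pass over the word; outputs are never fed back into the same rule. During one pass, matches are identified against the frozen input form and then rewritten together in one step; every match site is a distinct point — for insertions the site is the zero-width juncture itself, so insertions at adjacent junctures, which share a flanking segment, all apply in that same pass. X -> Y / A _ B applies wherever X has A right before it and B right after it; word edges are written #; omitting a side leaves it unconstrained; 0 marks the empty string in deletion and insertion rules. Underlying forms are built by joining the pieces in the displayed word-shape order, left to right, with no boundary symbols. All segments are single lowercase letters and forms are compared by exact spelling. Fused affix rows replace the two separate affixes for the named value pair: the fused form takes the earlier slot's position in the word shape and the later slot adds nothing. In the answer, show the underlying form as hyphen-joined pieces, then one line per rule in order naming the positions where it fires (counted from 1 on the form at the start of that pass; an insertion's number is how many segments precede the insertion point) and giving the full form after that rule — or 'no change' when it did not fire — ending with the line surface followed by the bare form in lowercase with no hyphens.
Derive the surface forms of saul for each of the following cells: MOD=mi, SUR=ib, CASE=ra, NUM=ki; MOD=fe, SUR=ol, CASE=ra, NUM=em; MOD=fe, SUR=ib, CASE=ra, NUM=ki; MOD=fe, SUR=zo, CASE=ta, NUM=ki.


cell MOD=mi, SUR=ib, CASE=ra, NUM=ki:
underlying: saul-o-pa-f-du
1. f -> v, p -> b, t -> d / _ Z: fires at position(s) 8: saulopavdu
2. f -> v, k -> g, p -> b, s -> z, t -> d / V _ V: fires at position(s) 6: saulobavdu
3. k -> g, p -> b, s -> z, t -> d / _ Z: no change
surface: saulobavdu

cell MOD=fe, SUR=ol, CASE=ra, NUM=em:
underlying: saul-o-k-gu-tok
1. f -> v, p -> b, t -> d / _ Z: no change
2. f -> v, k -> g, p -> b, s -> z, t -> d / V _ V: fires at position(s) 9: saulokgudok
3. k -> g, p -> b, s -> z, t -> d / _ Z: fires at position(s) 6: sauloggudok
surface: sauloggudok

cell MOD=fe, SUR=ib, CASE=ra, NUM=ki:
underlying: saul-o-k-f-du
1. f -> v, p -> b, t -> d / _ Z: fires at position(s) 7: saulokvdu
2. f -> v, k -> g, p -> b, s -> z, t -> d / V _ V: no change
3. k -> g, p -> b, s -> z, t -> d / _ Z: fires at position(s) 6: saulogvdu
surface: saulogvdu

cell MOD=fe, SUR=zo, CASE=ta, NUM=ki:
underlying: saul-om-k-vi-du
1. f -> v, p -> b, t -> d / _ Z: no change
2. f -> v, k -> g, p -> b, s -> z, t -> d / V _ V: no change
3. k -> g, p -> b, s -> z, t -> d / _ Z: fires at position(s) 7: saulomgvidu
surface: saulomgvidu
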